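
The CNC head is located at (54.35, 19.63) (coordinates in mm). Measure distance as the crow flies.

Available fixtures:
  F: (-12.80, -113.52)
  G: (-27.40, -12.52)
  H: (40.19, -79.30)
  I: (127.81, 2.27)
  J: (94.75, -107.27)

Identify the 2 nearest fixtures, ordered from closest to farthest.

I, G

Distances from (54.35, 19.63):
F: 149.12 mm
G: 87.84 mm
H: 99.94 mm
I: 75.48 mm
J: 133.18 mm
Sorted: I (75.48 mm) < G (87.84 mm) < H (99.94 mm) < J (133.18 mm) < …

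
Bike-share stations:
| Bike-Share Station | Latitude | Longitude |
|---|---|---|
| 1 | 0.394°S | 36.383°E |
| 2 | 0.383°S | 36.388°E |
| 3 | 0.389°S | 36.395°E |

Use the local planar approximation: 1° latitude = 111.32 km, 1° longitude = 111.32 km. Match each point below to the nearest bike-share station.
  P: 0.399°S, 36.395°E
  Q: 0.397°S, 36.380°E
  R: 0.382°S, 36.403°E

P at 0.399°S, 36.395°E:
  1: √((0.005·111.32)² + (-0.012·111.32)²) = √(0.30980 + 1.78447) = 1.447 km
  2: √((0.016·111.32)² + (-0.007·111.32)²) = √(3.17239 + 0.60721) = 1.944 km
  3: √((0.010·111.32)² + (0.000·111.32)²) = √(1.23921 + 0.00000) = 1.113 km
  → nearest: 3 (1.113 km)
Q at 0.397°S, 36.380°E:
  1: √((0.003·111.32)² + (0.003·111.32)²) = √(0.11153 + 0.11153) = 0.472 km
  2: √((0.014·111.32)² + (0.008·111.32)²) = √(2.42886 + 0.79310) = 1.795 km
  3: √((0.008·111.32)² + (0.015·111.32)²) = √(0.79310 + 2.78823) = 1.892 km
  → nearest: 1 (0.472 km)
R at 0.382°S, 36.403°E:
  1: √((-0.012·111.32)² + (-0.020·111.32)²) = √(1.78447 + 4.95686) = 2.596 km
  2: √((-0.001·111.32)² + (-0.015·111.32)²) = √(0.01239 + 2.78823) = 1.674 km
  3: √((-0.007·111.32)² + (-0.008·111.32)²) = √(0.60721 + 0.79310) = 1.183 km
  → nearest: 3 (1.183 km)

P→3; Q→1; R→3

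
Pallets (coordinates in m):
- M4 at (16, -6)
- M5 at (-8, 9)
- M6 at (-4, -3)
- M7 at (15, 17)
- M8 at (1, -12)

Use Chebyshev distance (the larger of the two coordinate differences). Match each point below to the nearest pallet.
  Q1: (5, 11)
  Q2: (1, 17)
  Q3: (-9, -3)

Q1 at (5, 11):
  M4: 17 m
  M5: 13 m
  M6: 14 m
  M7: 10 m
  M8: 23 m
  → nearest: M7 (10 m)
Q2 at (1, 17):
  M4: 23 m
  M5: 9 m
  M6: 20 m
  M7: 14 m
  M8: 29 m
  → nearest: M5 (9 m)
Q3 at (-9, -3):
  M4: 25 m
  M5: 12 m
  M6: 5 m
  M7: 24 m
  M8: 10 m
  → nearest: M6 (5 m)

Q1→M7; Q2→M5; Q3→M6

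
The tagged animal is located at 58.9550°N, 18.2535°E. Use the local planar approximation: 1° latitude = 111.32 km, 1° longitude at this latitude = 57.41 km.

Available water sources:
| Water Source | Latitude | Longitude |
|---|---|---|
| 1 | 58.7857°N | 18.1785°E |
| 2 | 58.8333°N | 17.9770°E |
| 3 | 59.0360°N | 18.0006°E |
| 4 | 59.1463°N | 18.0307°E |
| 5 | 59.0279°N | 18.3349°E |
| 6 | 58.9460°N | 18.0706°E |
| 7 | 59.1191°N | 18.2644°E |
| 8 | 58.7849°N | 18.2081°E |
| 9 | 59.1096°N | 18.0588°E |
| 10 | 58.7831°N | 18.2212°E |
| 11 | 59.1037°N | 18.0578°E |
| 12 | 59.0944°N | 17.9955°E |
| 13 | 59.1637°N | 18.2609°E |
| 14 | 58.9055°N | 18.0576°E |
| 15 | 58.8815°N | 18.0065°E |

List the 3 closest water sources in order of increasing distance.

Distances from 58.9550°N, 18.2535°E:
1: √((-0.1693·111.32)² + (-0.0750·57.41)²) = √(355.189658 + 18.539483) = 19.3321 km
2: √((-0.1217·111.32)² + (-0.2765·57.41)²) = √(183.538658 + 251.979590) = 20.8691 km
3: √((0.0810·111.32)² + (-0.2529·57.41)²) = √(81.304846 + 210.801042) = 17.0911 km
4: √((0.1913·111.32)² + (-0.2228·57.41)²) = √(453.499002 + 163.608351) = 24.8416 km
5: √((0.0729·111.32)² + (0.0814·57.41)²) = √(65.856925 + 21.838555) = 9.3646 km
6: √((-0.0090·111.32)² + (-0.1829·57.41)²) = √(1.003764 + 110.256069) = 10.5480 km
7: √((0.1641·111.32)² + (0.0109·57.41)²) = √(333.705648 + 0.391587) = 18.2783 km
8: √((-0.1701·111.32)² + (-0.0454·57.41)²) = √(358.554372 + 6.793394) = 19.1141 km
9: √((0.1546·111.32)² + (-0.1947·57.41)²) = √(296.186578 + 124.941581) = 20.5214 km
10: √((-0.1719·111.32)² + (-0.0323·57.41)²) = √(366.182975 + 3.438588) = 19.2255 km
11: √((0.1487·111.32)² + (-0.1957·57.41)²) = √(274.011211 + 126.228303) = 20.0060 km
12: √((0.1394·111.32)² + (-0.2580·57.41)²) = √(240.808572 + 219.388827) = 21.4522 km
13: √((0.2087·111.32)² + (0.0074·57.41)²) = √(539.748313 + 0.180484) = 23.2364 km
14: √((-0.0495·111.32)² + (-0.1959·57.41)²) = √(30.363847 + 126.486439) = 12.5240 km
15: √((-0.0735·111.32)² + (-0.2470·57.41)²) = √(66.945451 + 201.080057) = 16.3715 km
Sorted: 5 (9.3646 km) < 6 (10.5480 km) < 14 (12.5240 km) < 15 (16.3715 km) < 3 (17.0911 km) < …

5, 6, 14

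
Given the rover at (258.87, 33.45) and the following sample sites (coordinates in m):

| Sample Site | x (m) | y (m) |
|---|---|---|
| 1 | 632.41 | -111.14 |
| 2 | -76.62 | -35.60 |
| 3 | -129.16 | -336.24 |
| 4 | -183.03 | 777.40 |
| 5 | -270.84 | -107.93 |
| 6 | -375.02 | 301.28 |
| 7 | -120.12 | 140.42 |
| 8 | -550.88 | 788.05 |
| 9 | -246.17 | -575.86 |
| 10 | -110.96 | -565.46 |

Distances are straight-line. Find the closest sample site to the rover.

2

Distances from (258.87, 33.45):
1: √((373.54)² + (-144.59)²) = √(139532.1316 + 20906.2681) = 400.55 m
2: √((-335.49)² + (-69.05)²) = √(112553.5401 + 4767.9025) = 342.52 m
3: √((-388.03)² + (-369.69)²) = √(150567.2809 + 136670.6961) = 535.95 m
4: √((-441.90)² + (743.95)²) = √(195275.6100 + 553461.6025) = 865.30 m
5: √((-529.71)² + (-141.38)²) = √(280592.6841 + 19988.3044) = 548.25 m
6: √((-633.89)² + (267.83)²) = √(401816.5321 + 71732.9089) = 688.15 m
7: √((-378.99)² + (106.97)²) = √(143633.4201 + 11442.5809) = 393.80 m
8: √((-809.75)² + (754.60)²) = √(655695.0625 + 569421.1600) = 1106.85 m
9: √((-505.04)² + (-609.31)²) = √(255065.4016 + 371258.6761) = 791.41 m
10: √((-369.83)² + (-598.91)²) = √(136774.2289 + 358693.1881) = 703.89 m
Minimum: 2 at 342.52 m.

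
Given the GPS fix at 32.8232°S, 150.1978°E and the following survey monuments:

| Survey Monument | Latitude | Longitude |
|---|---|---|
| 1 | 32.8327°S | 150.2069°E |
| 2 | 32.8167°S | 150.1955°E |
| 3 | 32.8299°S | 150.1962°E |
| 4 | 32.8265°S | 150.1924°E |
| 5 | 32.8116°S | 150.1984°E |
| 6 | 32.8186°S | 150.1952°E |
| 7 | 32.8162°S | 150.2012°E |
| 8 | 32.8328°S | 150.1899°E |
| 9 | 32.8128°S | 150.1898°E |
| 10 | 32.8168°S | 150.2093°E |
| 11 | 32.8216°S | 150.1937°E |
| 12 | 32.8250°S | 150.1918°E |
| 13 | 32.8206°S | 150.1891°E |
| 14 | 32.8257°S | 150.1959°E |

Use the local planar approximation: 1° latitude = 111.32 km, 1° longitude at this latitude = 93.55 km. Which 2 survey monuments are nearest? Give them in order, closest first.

Distances from 32.8232°S, 150.1978°E:
1: √((-0.0095·111.32)² + (0.0091·93.55)²) = √(1.118391 + 0.724720) = 1.3576 km
2: √((0.0065·111.32)² + (-0.0023·93.55)²) = √(0.523568 + 0.046296) = 0.7549 km
3: √((-0.0067·111.32)² + (-0.0016·93.55)²) = √(0.556283 + 0.022404) = 0.7607 km
4: √((-0.0033·111.32)² + (-0.0054·93.55)²) = √(0.134950 + 0.255197) = 0.6246 km
5: √((0.0116·111.32)² + (0.0006·93.55)²) = √(1.667487 + 0.003151) = 1.2925 km
6: √((0.0046·111.32)² + (-0.0026·93.55)²) = √(0.262218 + 0.059161) = 0.5669 km
7: √((0.0070·111.32)² + (0.0034·93.55)²) = √(0.607215 + 0.101169) = 0.8417 km
8: √((-0.0096·111.32)² + (-0.0079·93.55)²) = √(1.142060 + 0.546188) = 1.2993 km
9: √((0.0104·111.32)² + (-0.0080·93.55)²) = √(1.340334 + 0.560103) = 1.3786 km
10: √((0.0064·111.32)² + (0.0115·93.55)²) = √(0.507582 + 1.157399) = 1.2903 km
11: √((0.0016·111.32)² + (-0.0041·93.55)²) = √(0.031724 + 0.147114) = 0.4229 km
12: √((-0.0018·111.32)² + (-0.0060·93.55)²) = √(0.040151 + 0.315058) = 0.5960 km
13: √((0.0026·111.32)² + (-0.0087·93.55)²) = √(0.083771 + 0.662409) = 0.8638 km
14: √((-0.0025·111.32)² + (-0.0019·93.55)²) = √(0.077451 + 0.031593) = 0.3302 km
Sorted: 14 (0.3302 km) < 11 (0.4229 km) < 6 (0.5669 km) < 12 (0.5960 km) < …

14, 11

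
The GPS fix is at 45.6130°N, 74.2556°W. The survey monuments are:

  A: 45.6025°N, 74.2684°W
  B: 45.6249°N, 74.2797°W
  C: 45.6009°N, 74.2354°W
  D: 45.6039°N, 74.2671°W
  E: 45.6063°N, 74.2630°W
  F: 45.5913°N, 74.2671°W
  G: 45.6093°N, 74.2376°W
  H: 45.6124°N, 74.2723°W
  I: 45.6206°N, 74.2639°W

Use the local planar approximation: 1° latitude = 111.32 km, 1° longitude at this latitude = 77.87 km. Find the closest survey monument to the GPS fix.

Distances from 45.6130°N, 74.2556°W:
A: √((-0.0105·111.32)² + (-0.0128·77.87)²) = √(1.366234 + 0.993483) = 1.5361 km
B: √((0.0119·111.32)² + (-0.0241·77.87)²) = √(1.754851 + 3.521879) = 2.2971 km
C: √((-0.0121·111.32)² + (0.0202·77.87)²) = √(1.814334 + 2.474247) = 2.0709 km
D: √((-0.0091·111.32)² + (-0.0115·77.87)²) = √(1.026193 + 0.801929) = 1.3521 km
E: √((-0.0067·111.32)² + (-0.0074·77.87)²) = √(0.556283 + 0.332050) = 0.9425 km
F: √((-0.0217·111.32)² + (-0.0115·77.87)²) = √(5.835336 + 0.801929) = 2.5763 km
G: √((-0.0037·111.32)² + (0.0180·77.87)²) = √(0.169648 + 1.964651) = 1.4609 km
H: √((-0.0006·111.32)² + (-0.0167·77.87)²) = √(0.004461 + 1.691116) = 1.3021 km
I: √((0.0076·111.32)² + (-0.0083·77.87)²) = √(0.715770 + 0.417731) = 1.0647 km
Minimum: E at 0.9425 km.

E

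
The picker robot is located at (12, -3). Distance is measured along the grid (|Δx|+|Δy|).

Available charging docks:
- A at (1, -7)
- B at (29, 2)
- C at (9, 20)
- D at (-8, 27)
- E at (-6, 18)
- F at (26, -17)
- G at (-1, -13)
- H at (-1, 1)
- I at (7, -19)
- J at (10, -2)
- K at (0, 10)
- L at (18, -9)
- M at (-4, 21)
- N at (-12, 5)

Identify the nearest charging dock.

J

Distances from (12, -3):
A: |-11| + |-4| = 11 + 4 = 15
B: |17| + |5| = 17 + 5 = 22
C: |-3| + |23| = 3 + 23 = 26
D: |-20| + |30| = 20 + 30 = 50
E: |-18| + |21| = 18 + 21 = 39
F: |14| + |-14| = 14 + 14 = 28
G: |-13| + |-10| = 13 + 10 = 23
H: |-13| + |4| = 13 + 4 = 17
I: |-5| + |-16| = 5 + 16 = 21
J: |-2| + |1| = 2 + 1 = 3
K: |-12| + |13| = 12 + 13 = 25
L: |6| + |-6| = 6 + 6 = 12
M: |-16| + |24| = 16 + 24 = 40
N: |-24| + |8| = 24 + 8 = 32
Minimum: J at 3.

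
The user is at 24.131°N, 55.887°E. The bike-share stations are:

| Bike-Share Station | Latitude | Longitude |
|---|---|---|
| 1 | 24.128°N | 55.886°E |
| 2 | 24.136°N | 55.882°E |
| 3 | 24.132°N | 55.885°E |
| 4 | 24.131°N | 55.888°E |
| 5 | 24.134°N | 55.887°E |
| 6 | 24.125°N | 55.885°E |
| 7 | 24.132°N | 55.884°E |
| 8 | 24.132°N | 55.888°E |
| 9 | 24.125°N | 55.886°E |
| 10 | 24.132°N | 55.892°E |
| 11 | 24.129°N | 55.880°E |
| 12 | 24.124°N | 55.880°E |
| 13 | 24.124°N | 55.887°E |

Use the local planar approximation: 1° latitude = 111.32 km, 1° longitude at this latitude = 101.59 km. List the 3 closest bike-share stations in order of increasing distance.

Distances from 24.131°N, 55.887°E:
1: 0.349 km
2: 0.754 km
3: 0.232 km
4: 0.102 km
5: 0.334 km
6: 0.698 km
7: 0.324 km
8: 0.151 km
9: 0.676 km
10: 0.520 km
11: 0.745 km
12: 1.055 km
13: 0.779 km
Sorted: 4 (0.102 km) < 8 (0.151 km) < 3 (0.232 km) < 7 (0.324 km) < 5 (0.334 km) < …

4, 8, 3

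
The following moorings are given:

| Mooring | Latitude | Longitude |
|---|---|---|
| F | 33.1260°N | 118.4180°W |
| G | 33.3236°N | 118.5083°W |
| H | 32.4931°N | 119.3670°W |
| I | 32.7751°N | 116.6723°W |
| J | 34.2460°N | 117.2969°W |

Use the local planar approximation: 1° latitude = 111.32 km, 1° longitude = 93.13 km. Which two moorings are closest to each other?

F and G

Pairwise distances:
F–G: 23.5496 km
F–H: 113.0262 km
G–H: 122.2397 km
G–J: 152.5494 km
F–J: 162.6215 km
F–I: 167.2039 km
I–J: 173.7660 km
G–I: 181.5617 km
H–I: 252.9132 km
H–J: 274.3067 km
Closest pair: F–G at 23.5496 km.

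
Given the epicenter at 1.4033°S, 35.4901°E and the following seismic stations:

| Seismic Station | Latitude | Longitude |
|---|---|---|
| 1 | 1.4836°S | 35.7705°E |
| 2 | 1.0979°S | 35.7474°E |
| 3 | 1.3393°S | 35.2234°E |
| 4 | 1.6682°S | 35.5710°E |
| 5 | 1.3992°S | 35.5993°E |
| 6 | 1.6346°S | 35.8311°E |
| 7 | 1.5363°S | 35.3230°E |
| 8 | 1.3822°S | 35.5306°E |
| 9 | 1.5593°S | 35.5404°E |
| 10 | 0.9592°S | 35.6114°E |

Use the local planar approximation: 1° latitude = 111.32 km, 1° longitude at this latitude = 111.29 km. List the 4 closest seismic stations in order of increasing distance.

Distances from 1.4033°S, 35.4901°E:
1: √((-0.0803·111.32)² + (0.2804·111.29)²) = √(79.905649 + 973.796711) = 32.4608 km
2: √((0.3054·111.32)² + (0.2573·111.29)²) = √(1155.804712 + 819.958472) = 44.4496 km
3: √((0.0640·111.32)² + (-0.2667·111.29)²) = √(50.758215 + 880.964314) = 30.5241 km
4: √((-0.2649·111.32)² + (0.0809·111.29)²) = √(869.581540 + 81.060509) = 30.8325 km
5: √((0.0041·111.32)² + (0.1092·111.29)²) = √(0.208312 + 147.692201) = 12.1614 km
6: √((-0.2313·111.32)² + (0.3410·111.29)²) = √(662.975777 + 1440.194151) = 45.8603 km
7: √((-0.1330·111.32)² + (-0.1671·111.29)²) = √(219.204607 + 345.832007) = 23.7705 km
8: √((0.0211·111.32)² + (0.0405·111.29)²) = √(5.517106 + 20.315257) = 5.0826 km
9: √((-0.1560·111.32)² + (0.0503·111.29)²) = √(301.575177 + 31.336339) = 18.2459 km
10: √((0.4441·111.32)² + (0.1213·111.29)²) = √(2444.037930 + 182.235879) = 51.2472 km
Sorted: 8 (5.0826 km) < 5 (12.1614 km) < 9 (18.2459 km) < 7 (23.7705 km) < 3 (30.5241 km) < 4 (30.8325 km) < …

8, 5, 9, 7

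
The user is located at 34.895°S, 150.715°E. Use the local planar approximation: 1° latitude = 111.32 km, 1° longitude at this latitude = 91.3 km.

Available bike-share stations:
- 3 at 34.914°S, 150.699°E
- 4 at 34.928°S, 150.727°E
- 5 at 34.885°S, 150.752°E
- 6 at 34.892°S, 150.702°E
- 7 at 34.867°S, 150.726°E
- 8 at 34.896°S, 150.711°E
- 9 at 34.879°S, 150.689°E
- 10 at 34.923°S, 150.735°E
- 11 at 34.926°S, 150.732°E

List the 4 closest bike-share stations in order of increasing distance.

Distances from 34.895°S, 150.715°E:
3: 2.571 km
4: 3.833 km
5: 3.557 km
6: 1.233 km
7: 3.275 km
8: 0.382 km
9: 2.968 km
10: 3.612 km
11: 3.784 km
Sorted: 8 (0.382 km) < 6 (1.233 km) < 3 (2.571 km) < 9 (2.968 km) < 7 (3.275 km) < 5 (3.557 km) < …

8, 6, 3, 9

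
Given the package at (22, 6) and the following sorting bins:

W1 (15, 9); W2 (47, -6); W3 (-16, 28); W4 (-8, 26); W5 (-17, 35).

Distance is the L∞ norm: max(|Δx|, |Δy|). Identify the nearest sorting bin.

Distances from (22, 6):
W1: max(|-7|, |3|) = 7
W2: max(|25|, |-12|) = 25
W3: max(|-38|, |22|) = 38
W4: max(|-30|, |20|) = 30
W5: max(|-39|, |29|) = 39
Minimum: W1 at 7.

W1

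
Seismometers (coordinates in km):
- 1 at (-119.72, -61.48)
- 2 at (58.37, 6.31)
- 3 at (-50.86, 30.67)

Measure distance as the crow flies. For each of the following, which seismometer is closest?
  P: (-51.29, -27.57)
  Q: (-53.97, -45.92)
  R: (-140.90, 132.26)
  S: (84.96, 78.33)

P at (-51.29, -27.57):
  1: √((-68.43)² + (-33.91)²) = √(4682.6649 + 1149.8881) = 76.37 km
  2: √((109.66)² + (33.88)²) = √(12025.3156 + 1147.8544) = 114.77 km
  3: √((0.43)² + (58.24)²) = √(0.1849 + 3391.8976) = 58.24 km
  → nearest: 3 (58.24 km)
Q at (-53.97, -45.92):
  1: √((-65.75)² + (-15.56)²) = √(4323.0625 + 242.1136) = 67.57 km
  2: √((112.34)² + (52.23)²) = √(12620.2756 + 2727.9729) = 123.89 km
  3: √((3.11)² + (76.59)²) = √(9.6721 + 5866.0281) = 76.65 km
  → nearest: 1 (67.57 km)
R at (-140.90, 132.26):
  1: √((21.18)² + (-193.74)²) = √(448.5924 + 37535.1876) = 194.89 km
  2: √((199.27)² + (-125.95)²) = √(39708.5329 + 15863.4025) = 235.74 km
  3: √((90.04)² + (-101.59)²) = √(8107.2016 + 10320.5281) = 135.75 km
  → nearest: 3 (135.75 km)
S at (84.96, 78.33):
  1: √((-204.68)² + (-139.81)²) = √(41893.9024 + 19546.8361) = 247.87 km
  2: √((-26.59)² + (-72.02)²) = √(707.0281 + 5186.8804) = 76.77 km
  3: √((-135.82)² + (-47.66)²) = √(18447.0724 + 2271.4756) = 143.94 km
  → nearest: 2 (76.77 km)

P→3; Q→1; R→3; S→2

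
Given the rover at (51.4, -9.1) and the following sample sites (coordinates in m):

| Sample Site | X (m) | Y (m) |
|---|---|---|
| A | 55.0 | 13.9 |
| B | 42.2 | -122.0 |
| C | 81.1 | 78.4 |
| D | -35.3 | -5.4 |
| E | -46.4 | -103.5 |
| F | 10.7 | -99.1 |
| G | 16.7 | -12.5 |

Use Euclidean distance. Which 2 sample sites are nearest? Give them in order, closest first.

Distances from (51.4, -9.1):
A: √((3.6)² + (23.0)²) = √(12.960 + 529.000) = 23.3 m
B: √((-9.2)² + (-112.9)²) = √(84.640 + 12746.410) = 113.3 m
C: √((29.7)² + (87.5)²) = √(882.090 + 7656.250) = 92.4 m
D: √((-86.7)² + (3.7)²) = √(7516.890 + 13.690) = 86.8 m
E: √((-97.8)² + (-94.4)²) = √(9564.840 + 8911.360) = 135.9 m
F: √((-40.7)² + (-90.0)²) = √(1656.490 + 8100.000) = 98.8 m
G: √((-34.7)² + (-3.4)²) = √(1204.090 + 11.560) = 34.9 m
Sorted: A (23.3 m) < G (34.9 m) < D (86.8 m) < C (92.4 m) < …

A, G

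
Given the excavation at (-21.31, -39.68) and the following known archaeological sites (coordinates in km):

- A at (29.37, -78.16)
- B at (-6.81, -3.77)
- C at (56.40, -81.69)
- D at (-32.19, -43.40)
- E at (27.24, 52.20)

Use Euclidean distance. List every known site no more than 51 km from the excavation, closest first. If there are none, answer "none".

D, B

Distances from (-21.31, -39.68):
A: 63.63 km
B: 38.73 km
C: 88.34 km
D: 11.50 km
E: 103.92 km
Threshold 51 km: D (11.50 km), B (38.73 km) are within range.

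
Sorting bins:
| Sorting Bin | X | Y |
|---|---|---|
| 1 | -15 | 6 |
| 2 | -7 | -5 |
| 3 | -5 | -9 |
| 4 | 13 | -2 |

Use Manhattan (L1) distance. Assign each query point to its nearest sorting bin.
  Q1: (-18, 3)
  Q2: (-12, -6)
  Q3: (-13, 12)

Q1→1; Q2→2; Q3→1

Q1 at (-18, 3):
  1: 6
  2: 19
  3: 25
  4: 36
  → nearest: 1 (6)
Q2 at (-12, -6):
  1: 15
  2: 6
  3: 10
  4: 29
  → nearest: 2 (6)
Q3 at (-13, 12):
  1: 8
  2: 23
  3: 29
  4: 40
  → nearest: 1 (8)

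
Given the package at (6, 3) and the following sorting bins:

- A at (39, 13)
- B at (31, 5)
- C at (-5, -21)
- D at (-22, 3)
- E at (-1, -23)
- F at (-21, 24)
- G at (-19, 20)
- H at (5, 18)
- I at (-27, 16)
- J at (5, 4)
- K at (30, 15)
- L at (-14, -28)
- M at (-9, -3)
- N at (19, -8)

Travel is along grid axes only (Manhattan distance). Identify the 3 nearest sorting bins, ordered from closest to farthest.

Distances from (6, 3):
A: 43
B: 27
C: 35
D: 28
E: 33
F: 48
G: 42
H: 16
I: 46
J: 2
K: 36
L: 51
M: 21
N: 24
Sorted: J (2) < H (16) < M (21) < N (24) < B (27) < …

J, H, M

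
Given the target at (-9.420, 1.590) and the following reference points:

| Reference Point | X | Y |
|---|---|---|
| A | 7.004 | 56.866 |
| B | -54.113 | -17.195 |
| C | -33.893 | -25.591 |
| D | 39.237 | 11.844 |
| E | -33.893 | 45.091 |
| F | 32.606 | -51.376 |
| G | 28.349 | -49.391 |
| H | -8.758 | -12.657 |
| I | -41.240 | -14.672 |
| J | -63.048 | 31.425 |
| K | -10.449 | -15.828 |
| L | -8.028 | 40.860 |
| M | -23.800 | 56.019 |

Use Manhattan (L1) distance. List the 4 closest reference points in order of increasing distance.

Distances from (-9.420, 1.590):
A: |16.424| + |55.276| = 16.424 + 55.276 = 71.700
B: |-44.693| + |-18.785| = 44.693 + 18.785 = 63.478
C: |-24.473| + |-27.181| = 24.473 + 27.181 = 51.654
D: |48.657| + |10.254| = 48.657 + 10.254 = 58.911
E: |-24.473| + |43.501| = 24.473 + 43.501 = 67.974
F: |42.026| + |-52.966| = 42.026 + 52.966 = 94.992
G: |37.769| + |-50.981| = 37.769 + 50.981 = 88.750
H: |0.662| + |-14.247| = 0.662 + 14.247 = 14.909
I: |-31.820| + |-16.262| = 31.820 + 16.262 = 48.082
J: |-53.628| + |29.835| = 53.628 + 29.835 = 83.463
K: |-1.029| + |-17.418| = 1.029 + 17.418 = 18.447
L: |1.392| + |39.270| = 1.392 + 39.270 = 40.662
M: |-14.380| + |54.429| = 14.380 + 54.429 = 68.809
Sorted: H (14.909) < K (18.447) < L (40.662) < I (48.082) < C (51.654) < D (58.911) < …

H, K, L, I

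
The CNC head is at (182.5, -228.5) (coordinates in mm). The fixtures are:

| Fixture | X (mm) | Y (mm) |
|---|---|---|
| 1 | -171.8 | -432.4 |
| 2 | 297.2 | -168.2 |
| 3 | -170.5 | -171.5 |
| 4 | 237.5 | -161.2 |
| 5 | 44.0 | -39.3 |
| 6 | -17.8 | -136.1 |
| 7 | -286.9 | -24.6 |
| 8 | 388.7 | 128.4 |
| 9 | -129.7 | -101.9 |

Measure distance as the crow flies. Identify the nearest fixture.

Distances from (182.5, -228.5):
1: √((-354.3)² + (-203.9)²) = √(125528.490 + 41575.210) = 408.8 mm
2: √((114.7)² + (60.3)²) = √(13156.090 + 3636.090) = 129.6 mm
3: √((-353.0)² + (57.0)²) = √(124609.000 + 3249.000) = 357.6 mm
4: √((55.0)² + (67.3)²) = √(3025.000 + 4529.290) = 86.9 mm
5: √((-138.5)² + (189.2)²) = √(19182.250 + 35796.640) = 234.5 mm
6: √((-200.3)² + (92.4)²) = √(40120.090 + 8537.760) = 220.6 mm
7: √((-469.4)² + (203.9)²) = √(220336.360 + 41575.210) = 511.8 mm
8: √((206.2)² + (356.9)²) = √(42518.440 + 127377.610) = 412.2 mm
9: √((-312.2)² + (126.6)²) = √(97468.840 + 16027.560) = 336.9 mm
Minimum: 4 at 86.9 mm.

4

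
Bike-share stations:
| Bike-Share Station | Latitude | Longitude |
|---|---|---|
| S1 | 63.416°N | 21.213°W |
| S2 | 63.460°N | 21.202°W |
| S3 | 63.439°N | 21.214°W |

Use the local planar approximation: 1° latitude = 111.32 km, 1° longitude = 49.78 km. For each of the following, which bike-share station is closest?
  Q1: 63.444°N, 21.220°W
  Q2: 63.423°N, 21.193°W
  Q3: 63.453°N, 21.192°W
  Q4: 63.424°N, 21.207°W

Q1→S3; Q2→S1; Q3→S2; Q4→S1

Q1 at 63.444°N, 21.220°W:
  S1: √((-0.028·111.32)² + (0.007·49.78)²) = √(9.71544 + 0.12142) = 3.136 km
  S2: √((0.016·111.32)² + (0.018·49.78)²) = √(3.17239 + 0.80289) = 1.994 km
  S3: √((-0.005·111.32)² + (0.006·49.78)²) = √(0.30980 + 0.08921) = 0.632 km
  → nearest: S3 (0.632 km)
Q2 at 63.423°N, 21.193°W:
  S1: √((-0.007·111.32)² + (-0.020·49.78)²) = √(0.60721 + 0.99122) = 1.264 km
  S2: √((0.037·111.32)² + (-0.009·49.78)²) = √(16.96484 + 0.20072) = 4.143 km
  S3: √((0.016·111.32)² + (-0.021·49.78)²) = √(3.17239 + 1.09282) = 2.065 km
  → nearest: S1 (1.264 km)
Q3 at 63.453°N, 21.192°W:
  S1: √((-0.037·111.32)² + (-0.021·49.78)²) = √(16.96484 + 1.09282) = 4.249 km
  S2: √((0.007·111.32)² + (-0.010·49.78)²) = √(0.60721 + 0.24780) = 0.925 km
  S3: √((-0.014·111.32)² + (-0.022·49.78)²) = √(2.42886 + 1.19938) = 1.905 km
  → nearest: S2 (0.925 km)
Q4 at 63.424°N, 21.207°W:
  S1: √((-0.008·111.32)² + (-0.006·49.78)²) = √(0.79310 + 0.08921) = 0.939 km
  S2: √((0.036·111.32)² + (0.005·49.78)²) = √(16.06022 + 0.06195) = 4.015 km
  S3: √((0.015·111.32)² + (-0.007·49.78)²) = √(2.78823 + 0.12142) = 1.706 km
  → nearest: S1 (0.939 km)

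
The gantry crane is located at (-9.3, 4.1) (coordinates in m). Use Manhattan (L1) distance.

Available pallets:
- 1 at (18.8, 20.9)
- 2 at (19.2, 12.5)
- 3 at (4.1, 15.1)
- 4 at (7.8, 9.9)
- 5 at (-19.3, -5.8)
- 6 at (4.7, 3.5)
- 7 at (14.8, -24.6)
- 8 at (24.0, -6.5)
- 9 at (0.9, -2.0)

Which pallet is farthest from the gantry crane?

7

Distances from (-9.3, 4.1):
1: 44.9 m
2: 36.9 m
3: 24.4 m
4: 22.9 m
5: 19.9 m
6: 14.6 m
7: 52.8 m
8: 43.9 m
9: 16.3 m
Maximum: 7 at 52.8 m.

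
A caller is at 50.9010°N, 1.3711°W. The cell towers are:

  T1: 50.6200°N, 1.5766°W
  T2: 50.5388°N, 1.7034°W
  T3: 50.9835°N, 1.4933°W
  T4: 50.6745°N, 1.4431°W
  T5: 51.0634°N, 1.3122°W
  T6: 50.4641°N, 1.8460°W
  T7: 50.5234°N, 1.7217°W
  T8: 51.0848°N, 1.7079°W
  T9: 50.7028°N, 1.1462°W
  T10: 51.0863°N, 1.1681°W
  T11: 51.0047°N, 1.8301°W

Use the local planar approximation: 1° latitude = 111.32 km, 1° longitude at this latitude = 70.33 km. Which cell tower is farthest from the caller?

T6

Distances from 50.9010°N, 1.3711°W:
T1: √((-0.2810·111.32)² + (-0.2055·70.33)²) = √(978.495956 + 208.883861) = 34.4584 km
T2: √((-0.3622·111.32)² + (-0.3323·70.33)²) = √(1625.710787 + 546.187702) = 46.6036 km
T3: √((0.0825·111.32)² + (-0.1222·70.33)²) = √(84.344019 + 73.862439) = 12.5780 km
T4: √((-0.2265·111.32)² + (-0.0720·70.33)²) = √(635.744787 + 25.641665) = 25.7174 km
T5: √((0.1624·111.32)² + (0.0589·70.33)²) = √(326.827390 + 17.159784) = 18.5469 km
T6: √((-0.4369·111.32)² + (-0.4749·70.33)²) = √(2365.432093 + 1115.541096) = 58.9998 km
T7: √((-0.3776·111.32)² + (-0.3506·70.33)²) = √(1766.893474 + 608.002071) = 48.7329 km
T8: √((0.1838·111.32)² + (-0.3368·70.33)²) = √(418.636807 + 561.080791) = 31.3004 km
T9: √((-0.1982·111.32)² + (0.2249·70.33)²) = √(486.803504 + 250.184354) = 27.1475 km
T10: √((0.1853·111.32)² + (0.2030·70.33)²) = √(425.497717 + 203.832443) = 25.0865 km
T11: √((0.1037·111.32)² + (-0.4590·70.33)²) = √(133.261258 + 1042.093305) = 34.2834 km
Maximum: T6 at 58.9998 km.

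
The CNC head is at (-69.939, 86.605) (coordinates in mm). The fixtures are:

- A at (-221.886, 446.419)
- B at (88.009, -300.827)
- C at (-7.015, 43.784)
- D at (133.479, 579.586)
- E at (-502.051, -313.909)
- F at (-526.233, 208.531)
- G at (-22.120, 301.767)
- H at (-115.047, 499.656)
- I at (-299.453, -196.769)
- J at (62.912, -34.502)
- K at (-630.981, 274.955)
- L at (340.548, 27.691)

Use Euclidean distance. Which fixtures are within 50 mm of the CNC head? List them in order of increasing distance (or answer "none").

Distances from (-69.939, 86.605):
A: √((-151.947)² + (359.814)²) = √(23087.89081 + 129466.11460) = 390.582 mm
B: √((157.948)² + (-387.432)²) = √(24947.57070 + 150103.55462) = 418.391 mm
C: √((62.924)² + (-42.821)²) = √(3959.42978 + 1833.63804) = 76.112 mm
D: √((203.418)² + (492.981)²) = √(41378.88272 + 243030.26636) = 533.300 mm
E: √((-432.112)² + (-400.514)²) = √(186720.78054 + 160411.46420) = 589.179 mm
F: √((-456.294)² + (121.926)²) = √(208204.21444 + 14865.94948) = 472.303 mm
G: √((47.819)² + (215.162)²) = √(2286.65676 + 46294.68624) = 220.412 mm
H: √((-45.108)² + (413.051)²) = √(2034.73166 + 170611.12860) = 415.507 mm
I: √((-229.514)² + (-283.374)²) = √(52676.67620 + 80300.82388) = 364.661 mm
J: √((132.851)² + (-121.107)²) = √(17649.38820 + 14666.90545) = 179.767 mm
K: √((-561.042)² + (188.350)²) = √(314768.12576 + 35475.72250) = 591.814 mm
L: √((410.487)² + (-58.914)²) = √(168499.57717 + 3470.85940) = 414.693 mm
Threshold 50 mm: none within range.

none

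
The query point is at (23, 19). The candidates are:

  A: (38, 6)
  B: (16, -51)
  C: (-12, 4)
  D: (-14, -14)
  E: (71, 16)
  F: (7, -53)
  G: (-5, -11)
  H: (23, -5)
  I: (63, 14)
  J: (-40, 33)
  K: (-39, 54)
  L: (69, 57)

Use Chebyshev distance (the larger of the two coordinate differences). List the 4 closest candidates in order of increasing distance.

Distances from (23, 19):
A: max(|15|, |-13|) = 15
B: max(|-7|, |-70|) = 70
C: max(|-35|, |-15|) = 35
D: max(|-37|, |-33|) = 37
E: max(|48|, |-3|) = 48
F: max(|-16|, |-72|) = 72
G: max(|-28|, |-30|) = 30
H: max(|0|, |-24|) = 24
I: max(|40|, |-5|) = 40
J: max(|-63|, |14|) = 63
K: max(|-62|, |35|) = 62
L: max(|46|, |38|) = 46
Sorted: A (15) < H (24) < G (30) < C (35) < D (37) < I (40) < …

A, H, G, C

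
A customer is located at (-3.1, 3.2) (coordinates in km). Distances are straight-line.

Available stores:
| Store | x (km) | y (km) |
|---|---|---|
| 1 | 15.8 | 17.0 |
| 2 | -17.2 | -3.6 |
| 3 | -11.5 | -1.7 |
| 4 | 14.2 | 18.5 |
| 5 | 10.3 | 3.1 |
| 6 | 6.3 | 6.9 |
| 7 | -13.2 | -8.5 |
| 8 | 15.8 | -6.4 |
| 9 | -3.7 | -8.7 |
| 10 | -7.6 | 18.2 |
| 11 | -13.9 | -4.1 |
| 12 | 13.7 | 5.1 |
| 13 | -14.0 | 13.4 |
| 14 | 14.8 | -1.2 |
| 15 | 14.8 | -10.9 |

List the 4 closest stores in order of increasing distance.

Distances from (-3.1, 3.2):
1: √((18.9)² + (13.8)²) = √(357.2100 + 190.4400) = 23.40 km
2: √((-14.1)² + (-6.8)²) = √(198.8100 + 46.2400) = 15.65 km
3: √((-8.4)² + (-4.9)²) = √(70.5600 + 24.0100) = 9.72 km
4: √((17.3)² + (15.3)²) = √(299.2900 + 234.0900) = 23.10 km
5: √((13.4)² + (-0.1)²) = √(179.5600 + 0.0100) = 13.40 km
6: √((9.4)² + (3.7)²) = √(88.3600 + 13.6900) = 10.10 km
7: √((-10.1)² + (-11.7)²) = √(102.0100 + 136.8900) = 15.46 km
8: √((18.9)² + (-9.6)²) = √(357.2100 + 92.1600) = 21.20 km
9: √((-0.6)² + (-11.9)²) = √(0.3600 + 141.6100) = 11.92 km
10: √((-4.5)² + (15.0)²) = √(20.2500 + 225.0000) = 15.66 km
11: √((-10.8)² + (-7.3)²) = √(116.6400 + 53.2900) = 13.04 km
12: √((16.8)² + (1.9)²) = √(282.2400 + 3.6100) = 16.91 km
13: √((-10.9)² + (10.2)²) = √(118.8100 + 104.0400) = 14.93 km
14: √((17.9)² + (-4.4)²) = √(320.4100 + 19.3600) = 18.43 km
15: √((17.9)² + (-14.1)²) = √(320.4100 + 198.8100) = 22.79 km
Sorted: 3 (9.72 km) < 6 (10.10 km) < 9 (11.92 km) < 11 (13.04 km) < 5 (13.40 km) < 13 (14.93 km) < …

3, 6, 9, 11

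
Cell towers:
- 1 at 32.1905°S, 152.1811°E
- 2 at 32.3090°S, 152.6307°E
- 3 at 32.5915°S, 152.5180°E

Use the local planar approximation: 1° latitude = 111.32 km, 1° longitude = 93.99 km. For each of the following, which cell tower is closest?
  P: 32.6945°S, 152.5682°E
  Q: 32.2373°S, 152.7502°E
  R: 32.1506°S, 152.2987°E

P at 32.6945°S, 152.5682°E:
  1: √((0.5040·111.32)² + (-0.3871·93.99)²) = √(3147.802444 + 1323.761182) = 66.8698 km
  2: √((0.3855·111.32)² + (0.0625·93.99)²) = √(1841.599380 + 34.508282) = 43.3141 km
  3: √((0.1030·111.32)² + (-0.0502·93.99)²) = √(131.468239 + 22.262336) = 12.3988 km
  → nearest: 3 (12.3988 km)
Q at 32.2373°S, 152.7502°E:
  1: √((0.0468·111.32)² + (-0.5691·93.99)²) = √(27.141766 + 2861.148969) = 53.7428 km
  2: √((-0.0717·111.32)² + (-0.1195·93.99)²) = √(63.706641 + 126.153444) = 13.7790 km
  3: √((-0.3542·111.32)² + (-0.2322·93.99)²) = √(1554.688940 + 476.307840) = 45.0666 km
  → nearest: 2 (13.7790 km)
R at 32.1506°S, 152.2987°E:
  1: √((-0.0399·111.32)² + (-0.1176·93.99)²) = √(19.728415 + 122.173761) = 11.9123 km
  2: √((-0.1584·111.32)² + (0.3320·93.99)²) = √(310.925792 + 973.732054) = 35.8421 km
  3: √((-0.4409·111.32)² + (0.2193·93.99)²) = √(2408.943383 + 424.854833) = 53.2334 km
  → nearest: 1 (11.9123 km)

P→3; Q→2; R→1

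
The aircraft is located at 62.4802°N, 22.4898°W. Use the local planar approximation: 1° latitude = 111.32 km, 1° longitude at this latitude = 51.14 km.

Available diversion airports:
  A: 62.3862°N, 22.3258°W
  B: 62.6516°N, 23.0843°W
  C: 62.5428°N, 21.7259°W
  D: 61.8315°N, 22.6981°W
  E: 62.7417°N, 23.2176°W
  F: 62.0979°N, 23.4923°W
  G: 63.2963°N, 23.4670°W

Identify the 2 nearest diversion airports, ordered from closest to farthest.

Distances from 62.4802°N, 22.4898°W:
A: 13.4104 km
B: 35.8940 km
C: 39.6825 km
D: 72.9947 km
E: 47.2515 km
F: 66.6299 km
G: 103.6861 km
Sorted: A (13.4104 km) < B (35.8940 km) < C (39.6825 km) < E (47.2515 km) < …

A, B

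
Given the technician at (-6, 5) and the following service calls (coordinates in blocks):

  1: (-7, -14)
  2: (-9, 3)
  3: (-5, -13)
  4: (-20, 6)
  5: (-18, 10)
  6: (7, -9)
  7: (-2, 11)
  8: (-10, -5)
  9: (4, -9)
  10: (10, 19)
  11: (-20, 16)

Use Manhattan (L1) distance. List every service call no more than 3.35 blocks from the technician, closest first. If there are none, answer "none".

Distances from (-6, 5):
1: |-1| + |-19| = 1 + 19 = 20 blocks
2: |-3| + |-2| = 3 + 2 = 5 blocks
3: |1| + |-18| = 1 + 18 = 19 blocks
4: |-14| + |1| = 14 + 1 = 15 blocks
5: |-12| + |5| = 12 + 5 = 17 blocks
6: |13| + |-14| = 13 + 14 = 27 blocks
7: |4| + |6| = 4 + 6 = 10 blocks
8: |-4| + |-10| = 4 + 10 = 14 blocks
9: |10| + |-14| = 10 + 14 = 24 blocks
10: |16| + |14| = 16 + 14 = 30 blocks
11: |-14| + |11| = 14 + 11 = 25 blocks
Threshold 3.35 blocks: none within range.

none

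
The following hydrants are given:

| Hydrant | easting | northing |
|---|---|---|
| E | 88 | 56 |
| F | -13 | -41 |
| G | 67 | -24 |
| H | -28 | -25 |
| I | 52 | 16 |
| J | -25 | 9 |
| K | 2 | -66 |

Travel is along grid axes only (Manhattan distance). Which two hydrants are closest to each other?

Pairwise distances:
E–F: |-101| + |-97| = 101 + 97 = 198
E–G: |-21| + |-80| = 21 + 80 = 101
E–H: |-116| + |-81| = 116 + 81 = 197
E–I: |-36| + |-40| = 36 + 40 = 76
E–J: |-113| + |-47| = 113 + 47 = 160
E–K: |-86| + |-122| = 86 + 122 = 208
F–G: |80| + |17| = 80 + 17 = 97
F–H: |-15| + |16| = 15 + 16 = 31
F–I: |65| + |57| = 65 + 57 = 122
F–J: |-12| + |50| = 12 + 50 = 62
F–K: |15| + |-25| = 15 + 25 = 40
G–H: |-95| + |-1| = 95 + 1 = 96
G–I: |-15| + |40| = 15 + 40 = 55
G–J: |-92| + |33| = 92 + 33 = 125
G–K: |-65| + |-42| = 65 + 42 = 107
H–I: |80| + |41| = 80 + 41 = 121
H–J: |3| + |34| = 3 + 34 = 37
H–K: |30| + |-41| = 30 + 41 = 71
I–J: |-77| + |-7| = 77 + 7 = 84
I–K: |-50| + |-82| = 50 + 82 = 132
J–K: |27| + |-75| = 27 + 75 = 102
Closest pair: F–H at 31.

F and H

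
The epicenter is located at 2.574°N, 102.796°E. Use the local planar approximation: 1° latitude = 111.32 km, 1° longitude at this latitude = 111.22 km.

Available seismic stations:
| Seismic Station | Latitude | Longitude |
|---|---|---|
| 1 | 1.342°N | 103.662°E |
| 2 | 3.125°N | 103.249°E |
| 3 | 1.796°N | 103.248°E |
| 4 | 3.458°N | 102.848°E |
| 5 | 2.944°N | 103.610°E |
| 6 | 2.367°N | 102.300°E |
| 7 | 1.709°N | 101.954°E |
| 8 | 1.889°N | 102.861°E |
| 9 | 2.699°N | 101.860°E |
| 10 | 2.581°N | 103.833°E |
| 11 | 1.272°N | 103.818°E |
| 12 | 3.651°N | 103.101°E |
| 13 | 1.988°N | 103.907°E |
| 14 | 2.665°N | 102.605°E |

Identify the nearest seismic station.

Distances from 2.574°N, 102.796°E:
1: 167.589 km
2: 79.377 km
3: 100.140 km
4: 98.577 km
5: 99.462 km
6: 59.784 km
7: 134.320 km
8: 76.596 km
9: 105.028 km
10: 115.338 km
11: 184.194 km
12: 124.598 km
13: 139.728 km
14: 23.535 km
Minimum: 14 at 23.535 km.

14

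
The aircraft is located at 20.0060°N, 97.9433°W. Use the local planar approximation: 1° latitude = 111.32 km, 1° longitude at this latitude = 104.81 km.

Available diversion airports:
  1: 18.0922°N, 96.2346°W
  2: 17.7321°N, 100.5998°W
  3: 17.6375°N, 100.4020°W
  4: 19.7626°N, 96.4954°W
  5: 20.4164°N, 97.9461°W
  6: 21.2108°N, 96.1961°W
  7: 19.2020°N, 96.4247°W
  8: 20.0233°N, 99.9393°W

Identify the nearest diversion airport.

Distances from 20.0060°N, 97.9433°W:
1: 278.3175 km
2: 376.2939 km
3: 368.6797 km
4: 154.1543 km
5: 45.6867 km
6: 226.9849 km
7: 182.6029 km
8: 209.2096 km
Minimum: 5 at 45.6867 km.

5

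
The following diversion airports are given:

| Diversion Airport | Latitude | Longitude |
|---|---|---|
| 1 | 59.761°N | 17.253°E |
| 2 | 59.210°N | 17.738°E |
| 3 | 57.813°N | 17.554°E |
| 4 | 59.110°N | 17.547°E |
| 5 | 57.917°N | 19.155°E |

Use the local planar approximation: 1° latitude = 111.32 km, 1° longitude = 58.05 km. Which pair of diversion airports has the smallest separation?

Pairwise distances:
1–2: 67.490 km
1–3: 217.554 km
1–4: 74.452 km
1–5: 233.084 km
2–3: 155.880 km
2–4: 15.712 km
2–5: 165.783 km
3–4: 144.383 km
3–5: 93.656 km
4–5: 162.328 km
Closest pair: 2–4 at 15.712 km.

2 and 4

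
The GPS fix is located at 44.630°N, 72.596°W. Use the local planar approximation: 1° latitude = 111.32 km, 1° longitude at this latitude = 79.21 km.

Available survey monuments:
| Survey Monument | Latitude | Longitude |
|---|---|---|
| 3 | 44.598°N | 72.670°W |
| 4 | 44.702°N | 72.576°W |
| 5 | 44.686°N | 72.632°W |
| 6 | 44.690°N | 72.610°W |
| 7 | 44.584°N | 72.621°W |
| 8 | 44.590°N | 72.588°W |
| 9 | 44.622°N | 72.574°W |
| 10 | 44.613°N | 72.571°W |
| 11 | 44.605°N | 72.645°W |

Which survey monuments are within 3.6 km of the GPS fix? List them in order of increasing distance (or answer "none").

9, 10

Distances from 44.630°N, 72.596°W:
3: √((-0.032·111.32)² + (-0.074·79.21)²) = √(12.68955 + 34.35765) = 6.859 km
4: √((0.072·111.32)² + (0.020·79.21)²) = √(64.24087 + 2.50969) = 8.170 km
5: √((0.056·111.32)² + (-0.036·79.21)²) = √(38.86176 + 8.13139) = 6.855 km
6: √((0.060·111.32)² + (-0.014·79.21)²) = √(44.61171 + 1.22975) = 6.771 km
7: √((-0.046·111.32)² + (-0.025·79.21)²) = √(26.22177 + 3.92139) = 5.490 km
8: √((-0.040·111.32)² + (0.008·79.21)²) = √(19.82743 + 0.40155) = 4.498 km
9: √((-0.008·111.32)² + (0.022·79.21)²) = √(0.79310 + 3.03672) = 1.957 km
10: √((-0.017·111.32)² + (0.025·79.21)²) = √(3.58133 + 3.92139) = 2.739 km
11: √((-0.025·111.32)² + (-0.049·79.21)²) = √(7.74509 + 15.06441) = 4.776 km
Threshold 3.6 km: 9 (1.957 km), 10 (2.739 km) are within range.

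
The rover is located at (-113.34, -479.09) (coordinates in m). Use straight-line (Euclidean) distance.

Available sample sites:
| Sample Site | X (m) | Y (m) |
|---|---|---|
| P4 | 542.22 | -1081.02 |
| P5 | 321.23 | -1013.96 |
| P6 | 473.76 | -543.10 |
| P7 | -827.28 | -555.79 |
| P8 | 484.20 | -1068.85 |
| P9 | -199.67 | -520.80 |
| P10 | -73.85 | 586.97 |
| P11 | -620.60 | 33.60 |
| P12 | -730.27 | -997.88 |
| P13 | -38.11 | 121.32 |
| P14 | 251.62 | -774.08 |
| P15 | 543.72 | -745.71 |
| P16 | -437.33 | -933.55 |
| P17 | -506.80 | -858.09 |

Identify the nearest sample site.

P9

Distances from (-113.34, -479.09):
P4: √((655.56)² + (-601.93)²) = √(429758.9136 + 362319.7249) = 889.99 m
P5: √((434.57)² + (-534.87)²) = √(188851.0849 + 286085.9169) = 689.16 m
P6: √((587.10)² + (-64.01)²) = √(344686.4100 + 4097.2801) = 590.58 m
P7: √((-713.94)² + (-76.70)²) = √(509710.3236 + 5882.8900) = 718.05 m
P8: √((597.54)² + (-589.76)²) = √(357054.0516 + 347816.8576) = 839.57 m
P9: √((-86.33)² + (-41.71)²) = √(7452.8689 + 1739.7241) = 95.88 m
P10: √((39.49)² + (1066.06)²) = √(1559.4601 + 1136483.9236) = 1066.79 m
P11: √((-507.26)² + (512.69)²) = √(257312.7076 + 262851.0361) = 721.22 m
P12: √((-616.93)² + (-518.79)²) = √(380602.6249 + 269143.0641) = 806.07 m
P13: √((75.23)² + (600.41)²) = √(5659.5529 + 360492.1681) = 605.10 m
P14: √((364.96)² + (-294.99)²) = √(133195.8016 + 87019.1001) = 469.27 m
P15: √((657.06)² + (-266.62)²) = √(431727.8436 + 71086.2244) = 709.09 m
P16: √((-323.99)² + (-454.46)²) = √(104969.5201 + 206533.8916) = 558.12 m
P17: √((-393.46)² + (-379.00)²) = √(154810.7716 + 143641.0000) = 546.31 m
Minimum: P9 at 95.88 m.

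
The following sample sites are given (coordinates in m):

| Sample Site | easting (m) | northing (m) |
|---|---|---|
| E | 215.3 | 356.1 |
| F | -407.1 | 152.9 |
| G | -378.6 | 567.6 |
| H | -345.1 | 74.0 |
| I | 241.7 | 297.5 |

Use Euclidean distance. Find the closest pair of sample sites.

E and I

Pairwise distances:
E–I: √((26.4)² + (-58.6)²) = √(696.960 + 3433.960) = 64.3 m
F–H: √((62.0)² + (-78.9)²) = √(3844.000 + 6225.210) = 100.3 m
F–G: √((28.5)² + (414.7)²) = √(812.250 + 171976.090) = 415.7 m
G–H: √((33.5)² + (-493.6)²) = √(1122.250 + 243640.960) = 494.7 m
E–H: √((-560.4)² + (-282.1)²) = √(314048.160 + 79580.410) = 627.4 m
H–I: √((586.8)² + (223.5)²) = √(344334.240 + 49952.250) = 627.9 m
E–G: √((-593.9)² + (211.5)²) = √(352717.210 + 44732.250) = 630.4 m
E–F: √((-622.4)² + (-203.2)²) = √(387381.760 + 41290.240) = 654.7 m
F–I: √((648.8)² + (144.6)²) = √(420941.440 + 20909.160) = 664.7 m
G–I: √((620.3)² + (-270.1)²) = √(384772.090 + 72954.010) = 676.6 m
Closest pair: E–I at 64.3 m.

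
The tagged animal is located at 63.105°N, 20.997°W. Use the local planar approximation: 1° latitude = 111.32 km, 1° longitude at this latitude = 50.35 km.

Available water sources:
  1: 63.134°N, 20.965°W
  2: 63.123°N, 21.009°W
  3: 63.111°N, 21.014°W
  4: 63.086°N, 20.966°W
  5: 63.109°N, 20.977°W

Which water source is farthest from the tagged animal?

Distances from 63.105°N, 20.997°W:
1: √((0.029·111.32)² + (0.032·50.35)²) = √(10.42179 + 2.59597) = 3.608 km
2: √((0.018·111.32)² + (-0.012·50.35)²) = √(4.01505 + 0.36506) = 2.093 km
3: √((0.006·111.32)² + (-0.017·50.35)²) = √(0.44612 + 0.73265) = 1.086 km
4: √((-0.019·111.32)² + (0.031·50.35)²) = √(4.47356 + 2.43625) = 2.629 km
5: √((0.004·111.32)² + (0.020·50.35)²) = √(0.19827 + 1.01405) = 1.101 km
Maximum: 1 at 3.608 km.

1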